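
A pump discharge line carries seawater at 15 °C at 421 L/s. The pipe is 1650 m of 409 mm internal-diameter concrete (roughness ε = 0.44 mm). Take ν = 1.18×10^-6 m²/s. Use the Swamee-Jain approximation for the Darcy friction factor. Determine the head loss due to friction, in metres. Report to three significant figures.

h_f ≈ 42.9 m

V = 4Q/(πD²) = 4·0.421/(π·0.409²) = 3.204 m/s
Re = VD/ν = 3.204·0.409/1.18×10^-6 = 1.11×10^6 → turbulent
ε/D = 0.44/409 = 0.00108
Swamee-Jain: f = 0.02033
h_f = f(L/D)V²/(2g) = 0.02033·(1650/0.409)·3.204²/(2·9.81) = 42.93 m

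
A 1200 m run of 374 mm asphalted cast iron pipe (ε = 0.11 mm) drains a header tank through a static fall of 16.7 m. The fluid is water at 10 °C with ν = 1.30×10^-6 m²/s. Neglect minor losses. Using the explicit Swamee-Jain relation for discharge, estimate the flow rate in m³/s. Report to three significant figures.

Q ≈ 0.279 m³/s

Swamee-Jain (Type II): Q = -0.965·√(gD⁵h_f/L)·ln[ε/(3.7D) + √(3.17ν²L/(gD³h_f))]
√(gD⁵h_f/L) = √(9.81·0.374⁵·16.7/1200) = 0.03161
ε/(3.7D) = 7.95×10^-5; √(3.17ν²L/(gD³h_f)) = 2.74×10^-5
Q = -0.965·0.03161·ln(1.069×10^-4) = 0.2789 m³/s
Check: V = 2.54 m/s, Re = 7.30×10^5, f = 0.01595, h_f = 16.8 m ≈ 16.7 m ✓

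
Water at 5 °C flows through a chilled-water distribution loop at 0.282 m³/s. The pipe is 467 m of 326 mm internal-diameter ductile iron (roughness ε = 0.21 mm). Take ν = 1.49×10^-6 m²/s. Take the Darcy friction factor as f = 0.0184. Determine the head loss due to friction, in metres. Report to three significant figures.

h_f ≈ 15.3 m

V = 4Q/(πD²) = 4·0.282/(π·0.326²) = 3.379 m/s
h_f = f(L/D)V²/(2g) = 0.01840·(467/0.326)·3.379²/(2·9.81) = 15.33 m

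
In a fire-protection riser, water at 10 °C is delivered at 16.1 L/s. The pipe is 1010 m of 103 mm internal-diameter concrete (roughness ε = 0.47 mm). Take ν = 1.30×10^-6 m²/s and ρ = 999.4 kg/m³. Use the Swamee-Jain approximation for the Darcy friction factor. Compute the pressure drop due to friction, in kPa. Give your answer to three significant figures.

V = 4Q/(πD²) = 4·0.0161/(π·0.103²) = 1.932 m/s
Re = VD/ν = 1.932·0.103/1.30×10^-6 = 1.53×10^5 → turbulent
ε/D = 0.47/103 = 0.00456
Swamee-Jain: f = 0.03041
h_f = f(L/D)V²/(2g) = 0.03041·(1010/0.103)·1.932²/(2·9.81) = 56.74 m
Δp = ρg·h_f = 999.4·9.81·56.74 = 556.3 kPa

Δp ≈ 556 kPa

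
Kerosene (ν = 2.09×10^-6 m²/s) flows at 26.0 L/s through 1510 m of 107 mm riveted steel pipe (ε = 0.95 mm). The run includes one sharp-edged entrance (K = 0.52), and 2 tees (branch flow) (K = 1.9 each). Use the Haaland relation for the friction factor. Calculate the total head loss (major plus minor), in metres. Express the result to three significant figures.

V = 4Q/(πD²) = 2.891 m/s; V²/2g = 0.4261 m
Re = 1.48×10^5, ε/D = 0.00888 → f = 0.03690 (Haaland)
Major: h_f = f(L/D)·V²/2g = 0.03690·14112·0.4261 = 221.9 m
Minor: ΣK = 4.32; h_m = ΣK·V²/2g = 1.841 m
Total H_L = 221.9 + 1.841 = 223.8 m

H_L ≈ 224 m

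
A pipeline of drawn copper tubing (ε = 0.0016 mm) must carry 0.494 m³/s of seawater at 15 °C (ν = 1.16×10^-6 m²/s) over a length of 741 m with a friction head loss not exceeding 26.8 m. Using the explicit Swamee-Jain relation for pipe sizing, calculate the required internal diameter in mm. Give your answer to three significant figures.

Swamee-Jain (Type III): D = 0.66·[ε^1.25·(LQ²/(gh_f))^4.75 + ν·Q^9.4·(L/(gh_f))^5.2]^0.04
LQ²/(gh_f) = 0.6878; L/(gh_f) = 2.818
Term 1 = ε^1.25·(…)^4.75 = 9.62×10^-9; Term 2 = ν·Q^9.4·(…)^5.2 = 3.35×10^-7
D = 0.66·(9.62×10^-9 + 3.35×10^-7)^0.04 = 0.3640 m = 364 mm
Check: V = 4.75 m/s, Re = 1.49×10^6, f = 0.01101, h_f = 25.8 m ≈ 26.8 m ✓

D ≈ 364 mm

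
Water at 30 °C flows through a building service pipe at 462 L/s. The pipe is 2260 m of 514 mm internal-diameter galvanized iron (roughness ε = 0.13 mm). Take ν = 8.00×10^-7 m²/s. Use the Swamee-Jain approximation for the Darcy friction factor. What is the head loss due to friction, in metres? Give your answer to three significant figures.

V = 4Q/(πD²) = 4·0.462/(π·0.514²) = 2.227 m/s
Re = VD/ν = 2.227·0.514/8.00×10^-7 = 1.43×10^6 → turbulent
ε/D = 0.13/514 = 2.53×10^-4
Swamee-Jain: f = 0.01508
h_f = f(L/D)V²/(2g) = 0.01508·(2260/0.514)·2.227²/(2·9.81) = 16.76 m

h_f ≈ 16.8 m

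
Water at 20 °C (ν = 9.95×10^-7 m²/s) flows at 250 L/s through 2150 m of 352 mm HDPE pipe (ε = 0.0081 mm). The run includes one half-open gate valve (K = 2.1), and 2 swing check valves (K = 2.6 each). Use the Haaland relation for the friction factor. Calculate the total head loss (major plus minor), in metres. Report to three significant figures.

V = 4Q/(πD²) = 2.569 m/s; V²/2g = 0.3364 m
Re = 9.09×10^5, ε/D = 2.30×10^-5 → f = 0.01218 (Haaland)
Major: h_f = f(L/D)·V²/2g = 0.01218·6108·0.3364 = 25.03 m
Minor: ΣK = 7.30; h_m = ΣK·V²/2g = 2.456 m
Total H_L = 25.03 + 2.456 = 27.48 m

H_L ≈ 27.5 m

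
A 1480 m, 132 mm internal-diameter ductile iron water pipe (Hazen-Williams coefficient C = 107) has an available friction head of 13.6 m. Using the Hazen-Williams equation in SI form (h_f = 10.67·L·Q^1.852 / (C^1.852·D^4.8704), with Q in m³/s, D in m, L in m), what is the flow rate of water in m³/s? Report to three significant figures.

Q ≈ 0.0115 m³/s

Rearranging: Q = [h_f·C^1.852·D^4.8704 / (10.67·L)]^(1/1.852)
Q = [13.6·107^1.852·0.132^4.8704 / (10.67·1480)]^0.540 = 0.01153 m³/s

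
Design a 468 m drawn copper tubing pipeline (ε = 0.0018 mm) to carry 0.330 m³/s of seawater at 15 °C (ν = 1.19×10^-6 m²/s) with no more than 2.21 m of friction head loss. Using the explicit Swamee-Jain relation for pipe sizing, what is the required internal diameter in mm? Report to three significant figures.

Swamee-Jain (Type III): D = 0.66·[ε^1.25·(LQ²/(gh_f))^4.75 + ν·Q^9.4·(L/(gh_f))^5.2]^0.04
LQ²/(gh_f) = 2.351; L/(gh_f) = 21.59
Term 1 = ε^1.25·(…)^4.75 = 3.82×10^-6; Term 2 = ν·Q^9.4·(…)^5.2 = 3.07×10^-4
D = 0.66·(3.82×10^-6 + 3.07×10^-4)^0.04 = 0.4778 m = 478 mm
Check: V = 1.84 m/s, Re = 7.39×10^5, f = 0.01230, h_f = 2.08 m ≈ 2.21 m ✓

D ≈ 478 mm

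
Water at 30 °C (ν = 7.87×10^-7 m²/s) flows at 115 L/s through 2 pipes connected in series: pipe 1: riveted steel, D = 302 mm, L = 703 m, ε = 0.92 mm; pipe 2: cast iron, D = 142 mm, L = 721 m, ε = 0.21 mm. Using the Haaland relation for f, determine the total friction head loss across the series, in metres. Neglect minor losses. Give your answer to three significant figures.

H ≈ 306 m

Pipe 1: V = 1.605 m/s, Re = 6.16×10^5, ε/D = 0.00305, f = 0.02653, h_1 = f(L/D)V²/2g = 8.112 m
Pipe 2: V = 7.262 m/s, Re = 1.31×10^6, ε/D = 0.00148, f = 0.02185, h_2 = f(L/D)V²/2g = 298.1 m
Series → Q common, losses add: H = Σh = 306.2 m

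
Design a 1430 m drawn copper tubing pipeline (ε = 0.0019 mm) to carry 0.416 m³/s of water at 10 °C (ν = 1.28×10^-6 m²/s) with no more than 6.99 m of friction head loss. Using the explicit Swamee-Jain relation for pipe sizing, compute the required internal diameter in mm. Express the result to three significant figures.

D ≈ 519 mm

Swamee-Jain (Type III): D = 0.66·[ε^1.25·(LQ²/(gh_f))^4.75 + ν·Q^9.4·(L/(gh_f))^5.2]^0.04
LQ²/(gh_f) = 3.609; L/(gh_f) = 20.85
Term 1 = ε^1.25·(…)^4.75 = 3.13×10^-5; Term 2 = ν·Q^9.4·(…)^5.2 = 0.00243
D = 0.66·(3.13×10^-5 + 0.00243)^0.04 = 0.5191 m = 519 mm
Check: V = 1.97 m/s, Re = 7.97×10^5, f = 0.01214, h_f = 6.59 m ≈ 6.99 m ✓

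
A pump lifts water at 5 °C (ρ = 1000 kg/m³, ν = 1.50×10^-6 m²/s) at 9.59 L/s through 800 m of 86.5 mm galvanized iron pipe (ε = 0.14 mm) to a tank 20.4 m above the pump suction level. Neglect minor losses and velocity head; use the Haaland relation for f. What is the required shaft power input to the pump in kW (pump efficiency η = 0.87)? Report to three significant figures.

P_shaft ≈ 5.47 kW

V = 4Q/(πD²) = 1.632 m/s; Re = 9.41×10^4; ε/D = 0.00162; f = 0.02402
h_f = f(L/D)V²/2g = 30.15 m
Total head H = z + h_f = 20.4 + 30.15 = 50.55 m
P_hyd = ρgQH = 1000·9.81·0.00959·50.55 = 4.756 kW
P_shaft = P_hyd/η = 4.756/0.87 = 5.466 kW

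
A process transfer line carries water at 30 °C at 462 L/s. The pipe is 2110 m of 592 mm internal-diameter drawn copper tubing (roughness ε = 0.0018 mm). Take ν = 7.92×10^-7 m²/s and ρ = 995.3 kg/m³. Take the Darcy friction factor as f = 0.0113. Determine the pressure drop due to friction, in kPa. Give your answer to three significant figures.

V = 4Q/(πD²) = 4·0.462/(π·0.592²) = 1.678 m/s
h_f = f(L/D)V²/(2g) = 0.01130·(2110/0.592)·1.678²/(2·9.81) = 5.783 m
Δp = ρg·h_f = 995.3·9.81·5.783 = 56.47 kPa

Δp ≈ 56.5 kPa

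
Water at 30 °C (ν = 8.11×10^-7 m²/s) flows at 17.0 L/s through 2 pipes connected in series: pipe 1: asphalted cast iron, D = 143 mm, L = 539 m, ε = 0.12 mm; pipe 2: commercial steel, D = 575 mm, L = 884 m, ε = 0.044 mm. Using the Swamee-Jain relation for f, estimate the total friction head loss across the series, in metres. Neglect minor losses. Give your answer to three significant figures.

H ≈ 4.45 m

Pipe 1: V = 1.058 m/s, Re = 1.87×10^5, ε/D = 8.39×10^-4, f = 0.02063, h_1 = f(L/D)V²/2g = 4.441 m
Pipe 2: V = 0.06547 m/s, Re = 4.64×10^4, ε/D = 7.65×10^-5, f = 0.02141, h_2 = f(L/D)V²/2g = 0.007191 m
Series → Q common, losses add: H = Σh = 4.448 m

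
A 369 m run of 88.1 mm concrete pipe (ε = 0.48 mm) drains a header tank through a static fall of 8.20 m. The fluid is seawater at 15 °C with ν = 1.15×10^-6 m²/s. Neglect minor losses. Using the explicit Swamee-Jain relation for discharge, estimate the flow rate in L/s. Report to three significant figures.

Swamee-Jain (Type II): Q = -0.965·√(gD⁵h_f/L)·ln[ε/(3.7D) + √(3.17ν²L/(gD³h_f))]
√(gD⁵h_f/L) = √(9.81·0.0881⁵·8.20/369) = 0.001076
ε/(3.7D) = 0.00147; √(3.17ν²L/(gD³h_f)) = 1.68×10^-4
Q = -0.965·0.001076·ln(0.001640) = 0.006657 m³/s
Check: V = 1.09 m/s, Re = 8.37×10^4, f = 0.03251, h_f = 8.27 m ≈ 8.20 m ✓

Q ≈ 6.66 L/s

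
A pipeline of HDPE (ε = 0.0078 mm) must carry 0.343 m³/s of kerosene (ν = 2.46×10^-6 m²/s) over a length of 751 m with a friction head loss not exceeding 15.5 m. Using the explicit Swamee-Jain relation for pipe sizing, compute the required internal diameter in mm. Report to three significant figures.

D ≈ 368 mm

Swamee-Jain (Type III): D = 0.66·[ε^1.25·(LQ²/(gh_f))^4.75 + ν·Q^9.4·(L/(gh_f))^5.2]^0.04
LQ²/(gh_f) = 0.5811; L/(gh_f) = 4.939
Term 1 = ε^1.25·(…)^4.75 = 3.13×10^-8; Term 2 = ν·Q^9.4·(…)^5.2 = 4.26×10^-7
D = 0.66·(3.13×10^-8 + 4.26×10^-7)^0.04 = 0.3681 m = 368 mm
Check: V = 3.22 m/s, Re = 4.82×10^5, f = 0.01350, h_f = 14.6 m ≈ 15.5 m ✓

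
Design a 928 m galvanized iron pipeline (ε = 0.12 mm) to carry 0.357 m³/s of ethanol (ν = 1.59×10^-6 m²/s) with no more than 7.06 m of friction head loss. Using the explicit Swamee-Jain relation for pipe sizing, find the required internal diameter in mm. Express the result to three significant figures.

Swamee-Jain (Type III): D = 0.66·[ε^1.25·(LQ²/(gh_f))^4.75 + ν·Q^9.4·(L/(gh_f))^5.2]^0.04
LQ²/(gh_f) = 1.708; L/(gh_f) = 13.40
Term 1 = ε^1.25·(…)^4.75 = 1.60×10^-4; Term 2 = ν·Q^9.4·(…)^5.2 = 7.20×10^-5
D = 0.66·(1.60×10^-4 + 7.20×10^-5)^0.04 = 0.4722 m = 472 mm
Check: V = 2.04 m/s, Re = 6.05×10^5, f = 0.01578, h_f = 6.57 m ≈ 7.06 m ✓

D ≈ 472 mm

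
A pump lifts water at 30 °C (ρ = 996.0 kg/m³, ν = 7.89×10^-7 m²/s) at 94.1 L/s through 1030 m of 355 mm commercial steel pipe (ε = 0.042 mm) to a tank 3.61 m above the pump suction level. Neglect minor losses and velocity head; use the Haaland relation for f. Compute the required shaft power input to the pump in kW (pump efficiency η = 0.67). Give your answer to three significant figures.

P_shaft ≈ 7.65 kW

V = 4Q/(πD²) = 0.9507 m/s; Re = 4.28×10^5; ε/D = 1.18×10^-4; f = 0.01472
h_f = f(L/D)V²/2g = 1.968 m
Total head H = z + h_f = 3.61 + 1.968 = 5.578 m
P_hyd = ρgQH = 996.0·9.81·0.0941·5.578 = 5.128 kW
P_shaft = P_hyd/η = 5.128/0.67 = 7.654 kW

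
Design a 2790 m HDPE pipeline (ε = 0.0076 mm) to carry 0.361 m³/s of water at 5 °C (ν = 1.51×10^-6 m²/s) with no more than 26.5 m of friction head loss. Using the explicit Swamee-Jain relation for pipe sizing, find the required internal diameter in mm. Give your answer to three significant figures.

Swamee-Jain (Type III): D = 0.66·[ε^1.25·(LQ²/(gh_f))^4.75 + ν·Q^9.4·(L/(gh_f))^5.2]^0.04
LQ²/(gh_f) = 1.399; L/(gh_f) = 10.73
Term 1 = ε^1.25·(…)^4.75 = 1.96×10^-6; Term 2 = ν·Q^9.4·(…)^5.2 = 2.39×10^-5
D = 0.66·(1.96×10^-6 + 2.39×10^-5)^0.04 = 0.4326 m = 433 mm
Check: V = 2.46 m/s, Re = 7.04×10^5, f = 0.01267, h_f = 25.1 m ≈ 26.5 m ✓

D ≈ 433 mm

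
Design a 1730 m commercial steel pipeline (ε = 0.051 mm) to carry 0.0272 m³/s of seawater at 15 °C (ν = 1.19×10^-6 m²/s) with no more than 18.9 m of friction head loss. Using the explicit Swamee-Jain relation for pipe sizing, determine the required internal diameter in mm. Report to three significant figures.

D ≈ 161 mm

Swamee-Jain (Type III): D = 0.66·[ε^1.25·(LQ²/(gh_f))^4.75 + ν·Q^9.4·(L/(gh_f))^5.2]^0.04
LQ²/(gh_f) = 0.006903; L/(gh_f) = 9.331
Term 1 = ε^1.25·(…)^4.75 = 2.34×10^-16; Term 2 = ν·Q^9.4·(…)^5.2 = 2.54×10^-16
D = 0.66·(2.34×10^-16 + 2.54×10^-16)^0.04 = 0.1611 m = 161 mm
Check: V = 1.33 m/s, Re = 1.81×10^5, f = 0.01810, h_f = 17.6 m ≈ 18.9 m ✓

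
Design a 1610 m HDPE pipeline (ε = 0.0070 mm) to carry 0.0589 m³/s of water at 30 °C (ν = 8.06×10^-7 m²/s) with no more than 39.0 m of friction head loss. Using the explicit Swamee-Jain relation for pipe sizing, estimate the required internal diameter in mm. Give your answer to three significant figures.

Swamee-Jain (Type III): D = 0.66·[ε^1.25·(LQ²/(gh_f))^4.75 + ν·Q^9.4·(L/(gh_f))^5.2]^0.04
LQ²/(gh_f) = 0.01460; L/(gh_f) = 4.208
Term 1 = ε^1.25·(…)^4.75 = 6.87×10^-16; Term 2 = ν·Q^9.4·(…)^5.2 = 3.90×10^-15
D = 0.66·(6.87×10^-16 + 3.90×10^-15)^0.04 = 0.1762 m = 176 mm
Check: V = 2.42 m/s, Re = 5.28×10^5, f = 0.01359, h_f = 36.9 m ≈ 39.0 m ✓

D ≈ 176 mm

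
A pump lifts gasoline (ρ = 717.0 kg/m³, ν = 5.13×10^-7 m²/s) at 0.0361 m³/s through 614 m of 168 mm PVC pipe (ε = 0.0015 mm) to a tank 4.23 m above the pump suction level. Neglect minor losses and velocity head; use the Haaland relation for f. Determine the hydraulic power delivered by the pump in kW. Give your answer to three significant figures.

V = 4Q/(πD²) = 1.629 m/s; Re = 5.33×10^5; ε/D = 8.93×10^-6; f = 0.01302
h_f = f(L/D)V²/2g = 6.432 m
Total head H = z + h_f = 4.23 + 6.432 = 10.66 m
P_hyd = ρgQH = 717.0·9.81·0.0361·10.66 = 2.707 kW

P_hyd ≈ 2.71 kW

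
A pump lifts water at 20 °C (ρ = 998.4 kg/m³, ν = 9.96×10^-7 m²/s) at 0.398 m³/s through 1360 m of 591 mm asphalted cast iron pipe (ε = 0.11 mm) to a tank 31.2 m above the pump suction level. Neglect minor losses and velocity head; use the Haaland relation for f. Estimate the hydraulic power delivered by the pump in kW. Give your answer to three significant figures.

P_hyd ≈ 136 kW

V = 4Q/(πD²) = 1.451 m/s; Re = 8.61×10^5; ε/D = 1.86×10^-4; f = 0.01457
h_f = f(L/D)V²/2g = 3.596 m
Total head H = z + h_f = 31.2 + 3.596 = 34.80 m
P_hyd = ρgQH = 998.4·9.81·0.398·34.80 = 135.6 kW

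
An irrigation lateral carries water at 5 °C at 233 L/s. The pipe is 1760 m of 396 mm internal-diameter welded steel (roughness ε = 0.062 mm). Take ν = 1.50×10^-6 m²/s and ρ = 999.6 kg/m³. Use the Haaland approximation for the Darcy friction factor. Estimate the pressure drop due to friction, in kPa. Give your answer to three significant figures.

Δp ≈ 118 kPa

V = 4Q/(πD²) = 4·0.233/(π·0.396²) = 1.892 m/s
Re = VD/ν = 1.892·0.396/1.50×10^-6 = 4.99×10^5 → turbulent
ε/D = 0.062/396 = 1.57×10^-4
Haaland: f = 0.01487
h_f = f(L/D)V²/(2g) = 0.01487·(1760/0.396)·1.892²/(2·9.81) = 12.05 m
Δp = ρg·h_f = 999.6·9.81·12.05 = 118.2 kPa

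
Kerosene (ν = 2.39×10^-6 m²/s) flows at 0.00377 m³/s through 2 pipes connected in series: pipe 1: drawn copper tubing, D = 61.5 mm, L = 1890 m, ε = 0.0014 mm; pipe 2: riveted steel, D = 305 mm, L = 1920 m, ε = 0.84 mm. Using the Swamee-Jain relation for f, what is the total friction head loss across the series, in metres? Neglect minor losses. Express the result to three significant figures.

Pipe 1: V = 1.269 m/s, Re = 3.27×10^4, ε/D = 2.28×10^-5, f = 0.02298, h_1 = f(L/D)V²/2g = 57.98 m
Pipe 2: V = 0.05160 m/s, Re = 6580, ε/D = 0.00275, f = 0.03857, h_2 = f(L/D)V²/2g = 0.03295 m
Series → Q common, losses add: H = Σh = 58.01 m

H ≈ 58.0 m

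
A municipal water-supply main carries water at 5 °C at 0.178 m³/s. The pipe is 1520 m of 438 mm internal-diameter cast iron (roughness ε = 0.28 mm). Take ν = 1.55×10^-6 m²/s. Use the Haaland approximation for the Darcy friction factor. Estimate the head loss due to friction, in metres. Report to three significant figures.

h_f ≈ 4.62 m

V = 4Q/(πD²) = 4·0.178/(π·0.438²) = 1.181 m/s
Re = VD/ν = 1.181·0.438/1.55×10^-6 = 3.34×10^5 → turbulent
ε/D = 0.28/438 = 6.39×10^-4
Haaland: f = 0.01873
h_f = f(L/D)V²/(2g) = 0.01873·(1520/0.438)·1.181²/(2·9.81) = 4.624 m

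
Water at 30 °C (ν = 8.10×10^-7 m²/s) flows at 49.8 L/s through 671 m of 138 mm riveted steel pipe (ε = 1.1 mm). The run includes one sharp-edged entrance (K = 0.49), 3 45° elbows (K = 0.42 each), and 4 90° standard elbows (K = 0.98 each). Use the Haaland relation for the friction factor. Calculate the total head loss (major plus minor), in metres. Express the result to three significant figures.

H_L ≈ 100 m

V = 4Q/(πD²) = 3.330 m/s; V²/2g = 0.5650 m
Re = 5.67×10^5, ε/D = 0.00797 → f = 0.03534 (Haaland)
Major: h_f = f(L/D)·V²/2g = 0.03534·4862·0.5650 = 97.09 m
Minor: ΣK = 5.67; h_m = ΣK·V²/2g = 3.204 m
Total H_L = 97.09 + 3.204 = 100.3 m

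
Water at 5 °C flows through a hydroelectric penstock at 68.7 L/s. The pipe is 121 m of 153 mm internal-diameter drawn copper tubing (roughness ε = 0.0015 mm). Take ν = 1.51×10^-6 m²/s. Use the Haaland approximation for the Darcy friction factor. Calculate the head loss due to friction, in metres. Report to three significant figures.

h_f ≈ 7.78 m

V = 4Q/(πD²) = 4·0.0687/(π·0.153²) = 3.737 m/s
Re = VD/ν = 3.737·0.153/1.51×10^-6 = 3.79×10^5 → turbulent
ε/D = 0.0015/153 = 9.80×10^-6
Haaland: f = 0.01383
h_f = f(L/D)V²/(2g) = 0.01383·(121/0.153)·3.737²/(2·9.81) = 7.783 m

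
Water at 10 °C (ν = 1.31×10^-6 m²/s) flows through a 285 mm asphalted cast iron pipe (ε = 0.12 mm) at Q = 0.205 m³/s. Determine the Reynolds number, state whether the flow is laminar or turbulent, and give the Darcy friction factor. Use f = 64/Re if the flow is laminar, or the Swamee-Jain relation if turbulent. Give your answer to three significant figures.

V = 4Q/(πD²) = 3.213 m/s
Re = VD/ν = 3.213·0.285/1.31×10^-6 = 6.99×10^5
Re > 4000 → turbulent; ε/D = 4.21×10^-4
Swamee-Jain: f = 0.01698

Re ≈ 6.99×10^5; turbulent; f ≈ 0.0170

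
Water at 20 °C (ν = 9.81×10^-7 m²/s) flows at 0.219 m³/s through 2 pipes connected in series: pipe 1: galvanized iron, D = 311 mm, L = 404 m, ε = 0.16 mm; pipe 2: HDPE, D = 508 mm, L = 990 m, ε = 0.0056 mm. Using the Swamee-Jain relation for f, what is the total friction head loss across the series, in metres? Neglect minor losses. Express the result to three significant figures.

Pipe 1: V = 2.883 m/s, Re = 9.14×10^5, ε/D = 5.14×10^-4, f = 0.01744, h_1 = f(L/D)V²/2g = 9.600 m
Pipe 2: V = 1.081 m/s, Re = 5.60×10^5, ε/D = 1.10×10^-5, f = 0.01302, h_2 = f(L/D)V²/2g = 1.510 m
Series → Q common, losses add: H = Σh = 11.11 m

H ≈ 11.1 m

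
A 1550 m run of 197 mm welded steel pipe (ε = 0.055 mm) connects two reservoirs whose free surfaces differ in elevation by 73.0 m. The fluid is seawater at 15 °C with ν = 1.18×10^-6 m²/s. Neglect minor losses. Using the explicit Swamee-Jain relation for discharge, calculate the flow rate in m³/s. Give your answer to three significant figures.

Q ≈ 0.103 m³/s

Swamee-Jain (Type II): Q = -0.965·√(gD⁵h_f/L)·ln[ε/(3.7D) + √(3.17ν²L/(gD³h_f))]
√(gD⁵h_f/L) = √(9.81·0.197⁵·73.0/1550) = 0.01171
ε/(3.7D) = 7.55×10^-5; √(3.17ν²L/(gD³h_f)) = 3.53×10^-5
Q = -0.965·0.01171·ln(1.108×10^-4) = 0.1029 m³/s
Check: V = 3.38 m/s, Re = 5.64×10^5, f = 0.01607, h_f = 73.5 m ≈ 73.0 m ✓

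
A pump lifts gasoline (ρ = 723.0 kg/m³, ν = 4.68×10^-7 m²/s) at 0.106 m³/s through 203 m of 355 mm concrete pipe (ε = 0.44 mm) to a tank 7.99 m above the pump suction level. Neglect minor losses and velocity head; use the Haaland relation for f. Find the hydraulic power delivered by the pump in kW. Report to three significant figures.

V = 4Q/(πD²) = 1.071 m/s; Re = 8.12×10^5; ε/D = 0.00124; f = 0.02102
h_f = f(L/D)V²/2g = 0.7028 m
Total head H = z + h_f = 7.99 + 0.7028 = 8.693 m
P_hyd = ρgQH = 723.0·9.81·0.106·8.693 = 6.535 kW

P_hyd ≈ 6.54 kW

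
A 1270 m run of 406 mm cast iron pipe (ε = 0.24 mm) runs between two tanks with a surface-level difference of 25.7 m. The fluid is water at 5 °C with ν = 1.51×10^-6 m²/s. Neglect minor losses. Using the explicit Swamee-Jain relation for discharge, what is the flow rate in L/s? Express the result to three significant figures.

Q ≈ 389 L/s

Swamee-Jain (Type II): Q = -0.965·√(gD⁵h_f/L)·ln[ε/(3.7D) + √(3.17ν²L/(gD³h_f))]
√(gD⁵h_f/L) = √(9.81·0.406⁵·25.7/1270) = 0.04680
ε/(3.7D) = 1.60×10^-4; √(3.17ν²L/(gD³h_f)) = 2.33×10^-5
Q = -0.965·0.04680·ln(1.831×10^-4) = 0.3886 m³/s
Check: V = 3.00 m/s, Re = 8.07×10^5, f = 0.01800, h_f = 25.9 m ≈ 25.7 m ✓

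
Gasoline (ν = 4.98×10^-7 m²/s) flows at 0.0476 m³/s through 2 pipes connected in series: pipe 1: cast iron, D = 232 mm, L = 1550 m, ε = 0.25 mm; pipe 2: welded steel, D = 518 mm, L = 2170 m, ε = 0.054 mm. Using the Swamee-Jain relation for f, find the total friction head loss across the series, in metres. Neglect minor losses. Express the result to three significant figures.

Pipe 1: V = 1.126 m/s, Re = 5.25×10^5, ε/D = 0.00108, f = 0.02066, h_1 = f(L/D)V²/2g = 8.919 m
Pipe 2: V = 0.2259 m/s, Re = 2.35×10^5, ε/D = 1.04×10^-4, f = 0.01603, h_2 = f(L/D)V²/2g = 0.1746 m
Series → Q common, losses add: H = Σh = 9.094 m

H ≈ 9.09 m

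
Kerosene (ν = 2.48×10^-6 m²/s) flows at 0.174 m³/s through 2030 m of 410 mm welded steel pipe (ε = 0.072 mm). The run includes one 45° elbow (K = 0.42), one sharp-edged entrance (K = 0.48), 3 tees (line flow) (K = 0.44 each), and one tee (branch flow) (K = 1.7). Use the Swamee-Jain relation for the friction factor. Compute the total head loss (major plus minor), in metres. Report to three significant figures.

V = 4Q/(πD²) = 1.318 m/s; V²/2g = 0.08853 m
Re = 2.18×10^5, ε/D = 1.76×10^-4 → f = 0.01676 (Swamee-Jain)
Major: h_f = f(L/D)·V²/2g = 0.01676·4951·0.08853 = 7.348 m
Minor: ΣK = 3.92; h_m = ΣK·V²/2g = 0.3470 m
Total H_L = 7.348 + 0.3470 = 7.695 m

H_L ≈ 7.70 m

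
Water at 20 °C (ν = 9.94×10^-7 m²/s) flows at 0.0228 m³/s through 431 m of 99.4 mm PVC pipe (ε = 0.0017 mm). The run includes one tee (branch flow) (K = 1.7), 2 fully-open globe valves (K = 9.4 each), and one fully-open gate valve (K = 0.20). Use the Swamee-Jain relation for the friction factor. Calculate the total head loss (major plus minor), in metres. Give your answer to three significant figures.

V = 4Q/(πD²) = 2.938 m/s; V²/2g = 0.4400 m
Re = 2.94×10^5, ε/D = 1.71×10^-5 → f = 0.01463 (Swamee-Jain)
Major: h_f = f(L/D)·V²/2g = 0.01463·4336·0.4400 = 27.91 m
Minor: ΣK = 20.7; h_m = ΣK·V²/2g = 9.108 m
Total H_L = 27.91 + 9.108 = 37.01 m

H_L ≈ 37.0 m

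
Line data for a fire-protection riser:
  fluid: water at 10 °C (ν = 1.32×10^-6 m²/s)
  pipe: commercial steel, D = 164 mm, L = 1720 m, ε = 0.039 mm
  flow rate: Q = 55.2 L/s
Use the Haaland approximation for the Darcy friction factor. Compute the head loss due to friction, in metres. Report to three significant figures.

V = 4Q/(πD²) = 4·0.0552/(π·0.164²) = 2.613 m/s
Re = VD/ν = 2.613·0.164/1.32×10^-6 = 3.25×10^5 → turbulent
ε/D = 0.039/164 = 2.38×10^-4
Haaland: f = 0.01622
h_f = f(L/D)V²/(2g) = 0.01622·(1720/0.164)·2.613²/(2·9.81) = 59.22 m

h_f ≈ 59.2 m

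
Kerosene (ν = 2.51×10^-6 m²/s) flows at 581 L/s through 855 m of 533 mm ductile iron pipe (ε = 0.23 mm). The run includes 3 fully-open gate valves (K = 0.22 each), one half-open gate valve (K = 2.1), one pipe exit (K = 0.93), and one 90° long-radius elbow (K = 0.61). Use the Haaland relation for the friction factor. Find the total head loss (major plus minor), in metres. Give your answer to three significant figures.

H_L ≈ 10.9 m

V = 4Q/(πD²) = 2.604 m/s; V²/2g = 0.3456 m
Re = 5.53×10^5, ε/D = 4.32×10^-4 → f = 0.01704 (Haaland)
Major: h_f = f(L/D)·V²/2g = 0.01704·1604·0.3456 = 9.449 m
Minor: ΣK = 4.30; h_m = ΣK·V²/2g = 1.486 m
Total H_L = 9.449 + 1.486 = 10.94 m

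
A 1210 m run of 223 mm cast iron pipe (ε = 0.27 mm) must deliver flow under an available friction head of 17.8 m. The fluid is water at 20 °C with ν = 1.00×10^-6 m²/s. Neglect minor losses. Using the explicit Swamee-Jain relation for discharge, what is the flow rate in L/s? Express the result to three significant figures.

Swamee-Jain (Type II): Q = -0.965·√(gD⁵h_f/L)·ln[ε/(3.7D) + √(3.17ν²L/(gD³h_f))]
√(gD⁵h_f/L) = √(9.81·0.223⁵·17.8/1210) = 0.008921
ε/(3.7D) = 3.27×10^-4; √(3.17ν²L/(gD³h_f)) = 4.45×10^-5
Q = -0.965·0.008921·ln(3.717×10^-4) = 0.06799 m³/s
Check: V = 1.74 m/s, Re = 3.88×10^5, f = 0.02138, h_f = 17.9 m ≈ 17.8 m ✓

Q ≈ 68.0 L/s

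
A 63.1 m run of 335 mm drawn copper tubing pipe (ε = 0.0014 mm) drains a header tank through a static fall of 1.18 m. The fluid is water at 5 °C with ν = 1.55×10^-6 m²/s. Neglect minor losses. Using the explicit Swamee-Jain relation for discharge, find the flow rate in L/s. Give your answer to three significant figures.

Q ≈ 276 L/s

Swamee-Jain (Type II): Q = -0.965·√(gD⁵h_f/L)·ln[ε/(3.7D) + √(3.17ν²L/(gD³h_f))]
√(gD⁵h_f/L) = √(9.81·0.335⁵·1.18/63.1) = 0.02782
ε/(3.7D) = 1.13×10^-6; √(3.17ν²L/(gD³h_f)) = 3.32×10^-5
Q = -0.965·0.02782·ln(3.436×10^-5) = 0.2760 m³/s
Check: V = 3.13 m/s, Re = 6.77×10^5, f = 0.01249, h_f = 1.18 m ≈ 1.18 m ✓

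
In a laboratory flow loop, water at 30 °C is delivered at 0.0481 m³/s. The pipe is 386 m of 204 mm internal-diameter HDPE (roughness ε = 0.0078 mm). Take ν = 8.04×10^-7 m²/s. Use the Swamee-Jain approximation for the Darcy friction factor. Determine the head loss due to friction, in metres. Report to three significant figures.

h_f ≈ 2.99 m

V = 4Q/(πD²) = 4·0.0481/(π·0.204²) = 1.472 m/s
Re = VD/ν = 1.472·0.204/8.04×10^-7 = 3.73×10^5 → turbulent
ε/D = 0.0078/204 = 3.82×10^-5
Swamee-Jain: f = 0.01430
h_f = f(L/D)V²/(2g) = 0.01430·(386/0.204)·1.472²/(2·9.81) = 2.986 m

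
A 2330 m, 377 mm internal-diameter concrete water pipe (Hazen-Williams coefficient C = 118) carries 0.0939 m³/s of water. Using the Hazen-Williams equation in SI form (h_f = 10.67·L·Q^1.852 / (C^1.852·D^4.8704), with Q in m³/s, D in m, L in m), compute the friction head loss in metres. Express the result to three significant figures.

h_f = 10.67·2330·0.0939^1.852 / (118^1.852·0.377^4.8704) = 5.238 m

h_f ≈ 5.24 m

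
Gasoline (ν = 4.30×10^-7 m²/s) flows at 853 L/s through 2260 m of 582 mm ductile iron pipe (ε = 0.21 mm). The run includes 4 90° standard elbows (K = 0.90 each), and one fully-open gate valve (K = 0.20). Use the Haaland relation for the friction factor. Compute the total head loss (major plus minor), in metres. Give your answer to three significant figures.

H_L ≈ 33.9 m

V = 4Q/(πD²) = 3.206 m/s; V²/2g = 0.5240 m
Re = 4.34×10^6, ε/D = 3.61×10^-4 → f = 0.01571 (Haaland)
Major: h_f = f(L/D)·V²/2g = 0.01571·3883·0.5240 = 31.96 m
Minor: ΣK = 3.80; h_m = ΣK·V²/2g = 1.991 m
Total H_L = 31.96 + 1.991 = 33.95 m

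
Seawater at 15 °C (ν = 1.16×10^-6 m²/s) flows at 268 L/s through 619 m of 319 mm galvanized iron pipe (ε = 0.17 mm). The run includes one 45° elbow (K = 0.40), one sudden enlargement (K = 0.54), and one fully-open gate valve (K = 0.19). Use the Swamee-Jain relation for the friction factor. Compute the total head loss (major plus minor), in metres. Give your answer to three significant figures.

V = 4Q/(πD²) = 3.353 m/s; V²/2g = 0.5731 m
Re = 9.22×10^5, ε/D = 5.33×10^-4 → f = 0.01756 (Swamee-Jain)
Major: h_f = f(L/D)·V²/2g = 0.01756·1940·0.5731 = 19.53 m
Minor: ΣK = 1.13; h_m = ΣK·V²/2g = 0.6476 m
Total H_L = 19.53 + 0.6476 = 20.18 m

H_L ≈ 20.2 m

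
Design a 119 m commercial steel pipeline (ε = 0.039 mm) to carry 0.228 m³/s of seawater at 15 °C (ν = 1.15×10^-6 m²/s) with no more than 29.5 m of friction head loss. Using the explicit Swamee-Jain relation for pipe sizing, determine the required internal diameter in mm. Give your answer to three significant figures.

Swamee-Jain (Type III): D = 0.66·[ε^1.25·(LQ²/(gh_f))^4.75 + ν·Q^9.4·(L/(gh_f))^5.2]^0.04
LQ²/(gh_f) = 0.02138; L/(gh_f) = 0.4112
Term 1 = ε^1.25·(…)^4.75 = 3.60×10^-14; Term 2 = ν·Q^9.4·(…)^5.2 = 1.04×10^-14
D = 0.66·(3.60×10^-14 + 1.04×10^-14)^0.04 = 0.1933 m = 193 mm
Check: V = 7.77 m/s, Re = 1.31×10^6, f = 0.01459, h_f = 27.6 m ≈ 29.5 m ✓

D ≈ 193 mm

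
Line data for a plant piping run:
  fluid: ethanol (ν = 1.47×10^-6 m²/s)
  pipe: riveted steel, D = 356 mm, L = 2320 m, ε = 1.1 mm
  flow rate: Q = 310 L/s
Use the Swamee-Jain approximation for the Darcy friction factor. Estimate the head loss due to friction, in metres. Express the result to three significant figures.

V = 4Q/(πD²) = 4·0.310/(π·0.356²) = 3.114 m/s
Re = VD/ν = 3.114·0.356/1.47×10^-6 = 7.54×10^5 → turbulent
ε/D = 1.1/356 = 0.00309
Swamee-Jain: f = 0.02664
h_f = f(L/D)V²/(2g) = 0.02664·(2320/0.356)·3.114²/(2·9.81) = 85.84 m

h_f ≈ 85.8 m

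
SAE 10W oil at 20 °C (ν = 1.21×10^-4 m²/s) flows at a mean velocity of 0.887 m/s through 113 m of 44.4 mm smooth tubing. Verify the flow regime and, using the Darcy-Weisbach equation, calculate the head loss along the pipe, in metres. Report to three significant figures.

Re = VD/ν = 0.887·0.04440/1.21×10^-4 = 325 → laminar (Re < 2300)
f = 64/Re = 0.1966
h_f = f(L/D)V²/(2g) = 0.1966·(113/0.04440)·0.887²/(2·9.81) = 20.07 m

h_f ≈ 20.1 m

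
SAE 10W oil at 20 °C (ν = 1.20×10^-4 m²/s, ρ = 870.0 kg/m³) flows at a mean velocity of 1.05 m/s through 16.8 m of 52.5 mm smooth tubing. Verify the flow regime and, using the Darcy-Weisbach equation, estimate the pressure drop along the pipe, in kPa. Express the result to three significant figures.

Re = VD/ν = 1.05·0.05250/1.20×10^-4 = 459 → laminar (Re < 2300)
f = 64/Re = 0.1393
h_f = f(L/D)V²/(2g) = 0.1393·(16.8/0.05250)·1.05²/(2·9.81) = 2.505 m
Δp = ρg·h_f = 870.0·9.81·2.505 = 21.38 kPa

Δp ≈ 21.4 kPa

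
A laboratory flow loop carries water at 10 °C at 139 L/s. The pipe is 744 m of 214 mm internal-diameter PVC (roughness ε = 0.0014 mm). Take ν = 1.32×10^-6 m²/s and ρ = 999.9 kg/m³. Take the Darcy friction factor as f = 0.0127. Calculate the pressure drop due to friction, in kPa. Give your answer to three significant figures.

Δp ≈ 330 kPa

V = 4Q/(πD²) = 4·0.139/(π·0.214²) = 3.865 m/s
h_f = f(L/D)V²/(2g) = 0.01270·(744/0.214)·3.865²/(2·9.81) = 33.61 m
Δp = ρg·h_f = 999.9·9.81·33.61 = 329.7 kPa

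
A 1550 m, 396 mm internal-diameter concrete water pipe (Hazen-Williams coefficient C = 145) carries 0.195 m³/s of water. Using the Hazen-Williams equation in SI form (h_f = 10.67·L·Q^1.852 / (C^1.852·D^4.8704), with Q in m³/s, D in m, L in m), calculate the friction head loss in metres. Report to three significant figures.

h_f ≈ 7.25 m

h_f = 10.67·1550·0.195^1.852 / (145^1.852·0.396^4.8704) = 7.247 m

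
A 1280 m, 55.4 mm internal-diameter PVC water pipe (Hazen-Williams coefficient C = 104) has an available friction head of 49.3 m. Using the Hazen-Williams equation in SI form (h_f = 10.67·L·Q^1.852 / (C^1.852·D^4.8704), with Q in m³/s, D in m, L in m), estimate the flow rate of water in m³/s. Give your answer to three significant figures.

Q ≈ 0.00248 m³/s

Rearranging: Q = [h_f·C^1.852·D^4.8704 / (10.67·L)]^(1/1.852)
Q = [49.3·104^1.852·0.0554^4.8704 / (10.67·1280)]^0.540 = 0.002477 m³/s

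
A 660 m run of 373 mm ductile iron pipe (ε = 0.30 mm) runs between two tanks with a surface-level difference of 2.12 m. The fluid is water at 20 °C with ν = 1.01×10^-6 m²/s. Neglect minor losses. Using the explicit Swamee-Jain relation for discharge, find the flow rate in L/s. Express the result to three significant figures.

Q ≈ 120 L/s

Swamee-Jain (Type II): Q = -0.965·√(gD⁵h_f/L)·ln[ε/(3.7D) + √(3.17ν²L/(gD³h_f))]
√(gD⁵h_f/L) = √(9.81·0.373⁵·2.12/660) = 0.01508
ε/(3.7D) = 2.17×10^-4; √(3.17ν²L/(gD³h_f)) = 4.45×10^-5
Q = -0.965·0.01508·ln(2.618×10^-4) = 0.1201 m³/s
Check: V = 1.10 m/s, Re = 4.06×10^5, f = 0.01961, h_f = 2.13 m ≈ 2.12 m ✓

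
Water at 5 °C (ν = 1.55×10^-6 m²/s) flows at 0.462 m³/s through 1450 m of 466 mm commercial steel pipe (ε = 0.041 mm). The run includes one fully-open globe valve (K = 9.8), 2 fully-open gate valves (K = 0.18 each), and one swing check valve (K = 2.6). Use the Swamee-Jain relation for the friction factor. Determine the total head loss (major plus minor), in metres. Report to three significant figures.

H_L ≈ 20.6 m

V = 4Q/(πD²) = 2.709 m/s; V²/2g = 0.3740 m
Re = 8.14×10^5, ε/D = 8.80×10^-5 → f = 0.01358 (Swamee-Jain)
Major: h_f = f(L/D)·V²/2g = 0.01358·3112·0.3740 = 15.81 m
Minor: ΣK = 12.8; h_m = ΣK·V²/2g = 4.772 m
Total H_L = 15.81 + 4.772 = 20.58 m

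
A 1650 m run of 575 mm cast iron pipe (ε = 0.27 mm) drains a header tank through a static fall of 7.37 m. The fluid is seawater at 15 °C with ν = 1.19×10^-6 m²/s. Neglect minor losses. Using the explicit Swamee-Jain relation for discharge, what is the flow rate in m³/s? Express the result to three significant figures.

Swamee-Jain (Type II): Q = -0.965·√(gD⁵h_f/L)·ln[ε/(3.7D) + √(3.17ν²L/(gD³h_f))]
√(gD⁵h_f/L) = √(9.81·0.575⁵·7.37/1650) = 0.05248
ε/(3.7D) = 1.27×10^-4; √(3.17ν²L/(gD³h_f)) = 2.32×10^-5
Q = -0.965·0.05248·ln(1.501×10^-4) = 0.4459 m³/s
Check: V = 1.72 m/s, Re = 8.30×10^5, f = 0.01720, h_f = 7.42 m ≈ 7.37 m ✓

Q ≈ 0.446 m³/s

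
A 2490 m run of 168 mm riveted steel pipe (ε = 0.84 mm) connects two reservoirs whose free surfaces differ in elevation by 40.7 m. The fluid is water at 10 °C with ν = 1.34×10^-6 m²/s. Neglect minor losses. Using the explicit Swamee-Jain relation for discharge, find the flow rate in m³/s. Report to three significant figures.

Swamee-Jain (Type II): Q = -0.965·√(gD⁵h_f/L)·ln[ε/(3.7D) + √(3.17ν²L/(gD³h_f))]
√(gD⁵h_f/L) = √(9.81·0.168⁵·40.7/2490) = 0.004632
ε/(3.7D) = 0.00135; √(3.17ν²L/(gD³h_f)) = 8.65×10^-5
Q = -0.965·0.004632·ln(0.001438) = 0.02926 m³/s
Check: V = 1.32 m/s, Re = 1.65×10^5, f = 0.03113, h_f = 41.0 m ≈ 40.7 m ✓

Q ≈ 0.0293 m³/s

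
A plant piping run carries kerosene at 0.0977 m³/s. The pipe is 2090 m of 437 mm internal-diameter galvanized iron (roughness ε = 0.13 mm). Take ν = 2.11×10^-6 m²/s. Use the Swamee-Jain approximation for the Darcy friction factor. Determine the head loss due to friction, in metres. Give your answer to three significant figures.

h_f ≈ 1.93 m

V = 4Q/(πD²) = 4·0.0977/(π·0.437²) = 0.6514 m/s
Re = VD/ν = 0.6514·0.437/2.11×10^-6 = 1.35×10^5 → turbulent
ε/D = 0.13/437 = 2.97×10^-4
Swamee-Jain: f = 0.01867
h_f = f(L/D)V²/(2g) = 0.01867·(2090/0.437)·0.6514²/(2·9.81) = 1.931 m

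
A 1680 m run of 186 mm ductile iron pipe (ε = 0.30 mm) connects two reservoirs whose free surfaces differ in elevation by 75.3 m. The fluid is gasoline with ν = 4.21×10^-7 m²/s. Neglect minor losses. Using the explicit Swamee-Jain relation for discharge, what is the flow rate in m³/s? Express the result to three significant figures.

Q ≈ 0.0736 m³/s

Swamee-Jain (Type II): Q = -0.965·√(gD⁵h_f/L)·ln[ε/(3.7D) + √(3.17ν²L/(gD³h_f))]
√(gD⁵h_f/L) = √(9.81·0.186⁵·75.3/1680) = 0.009894
ε/(3.7D) = 4.36×10^-4; √(3.17ν²L/(gD³h_f)) = 1.41×10^-5
Q = -0.965·0.009894·ln(4.500×10^-4) = 0.07357 m³/s
Check: V = 2.71 m/s, Re = 1.20×10^6, f = 0.02239, h_f = 75.6 m ≈ 75.3 m ✓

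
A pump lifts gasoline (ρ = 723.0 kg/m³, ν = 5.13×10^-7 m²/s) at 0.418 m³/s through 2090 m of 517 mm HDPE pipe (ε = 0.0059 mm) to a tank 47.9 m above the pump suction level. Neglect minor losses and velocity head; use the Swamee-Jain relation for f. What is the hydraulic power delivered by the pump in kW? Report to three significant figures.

P_hyd ≈ 168 kW

V = 4Q/(πD²) = 1.991 m/s; Re = 2.01×10^6; ε/D = 1.14×10^-5; f = 0.01078
h_f = f(L/D)V²/2g = 8.807 m
Total head H = z + h_f = 47.9 + 8.807 = 56.71 m
P_hyd = ρgQH = 723.0·9.81·0.418·56.71 = 168.1 kW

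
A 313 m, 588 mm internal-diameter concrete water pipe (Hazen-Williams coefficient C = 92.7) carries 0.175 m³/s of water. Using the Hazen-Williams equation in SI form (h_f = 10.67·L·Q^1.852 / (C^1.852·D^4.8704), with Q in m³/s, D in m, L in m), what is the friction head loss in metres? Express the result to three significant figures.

h_f ≈ 0.400 m

h_f = 10.67·313·0.175^1.852 / (92.7^1.852·0.588^4.8704) = 0.4000 m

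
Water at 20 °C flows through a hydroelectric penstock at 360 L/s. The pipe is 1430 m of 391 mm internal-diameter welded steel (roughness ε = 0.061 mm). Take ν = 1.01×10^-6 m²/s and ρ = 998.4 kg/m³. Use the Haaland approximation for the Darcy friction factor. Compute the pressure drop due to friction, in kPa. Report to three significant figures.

Δp ≈ 229 kPa

V = 4Q/(πD²) = 4·0.360/(π·0.391²) = 2.998 m/s
Re = VD/ν = 2.998·0.391/1.01×10^-6 = 1.16×10^6 → turbulent
ε/D = 0.061/391 = 1.56×10^-4
Haaland: f = 0.01396
h_f = f(L/D)V²/(2g) = 0.01396·(1430/0.391)·2.998²/(2·9.81) = 23.39 m
Δp = ρg·h_f = 998.4·9.81·23.39 = 229.1 kPa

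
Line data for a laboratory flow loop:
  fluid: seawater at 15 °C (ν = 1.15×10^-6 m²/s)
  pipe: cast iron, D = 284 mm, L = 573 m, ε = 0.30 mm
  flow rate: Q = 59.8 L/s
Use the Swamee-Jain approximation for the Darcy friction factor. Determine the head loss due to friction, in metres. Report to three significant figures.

V = 4Q/(πD²) = 4·0.0598/(π·0.284²) = 0.9440 m/s
Re = VD/ν = 0.9440·0.284/1.15×10^-6 = 2.33×10^5 → turbulent
ε/D = 0.30/284 = 0.00106
Swamee-Jain: f = 0.02123
h_f = f(L/D)V²/(2g) = 0.02123·(573/0.284)·0.9440²/(2·9.81) = 1.946 m

h_f ≈ 1.95 m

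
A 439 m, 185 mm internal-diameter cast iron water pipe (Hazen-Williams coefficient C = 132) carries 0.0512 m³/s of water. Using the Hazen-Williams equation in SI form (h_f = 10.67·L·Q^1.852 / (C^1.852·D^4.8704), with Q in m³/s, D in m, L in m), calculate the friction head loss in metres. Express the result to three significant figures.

h_f = 10.67·439·0.0512^1.852 / (132^1.852·0.185^4.8704) = 8.357 m

h_f ≈ 8.36 m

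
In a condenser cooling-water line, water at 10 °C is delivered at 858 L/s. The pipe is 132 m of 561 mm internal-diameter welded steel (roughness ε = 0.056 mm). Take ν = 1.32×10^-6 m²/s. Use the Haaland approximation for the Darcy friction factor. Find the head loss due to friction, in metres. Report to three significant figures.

V = 4Q/(πD²) = 4·0.858/(π·0.561²) = 3.471 m/s
Re = VD/ν = 3.471·0.561/1.32×10^-6 = 1.48×10^6 → turbulent
ε/D = 0.056/561 = 9.98×10^-5
Haaland: f = 0.01296
h_f = f(L/D)V²/(2g) = 0.01296·(132/0.561)·3.471²/(2·9.81) = 1.872 m

h_f ≈ 1.87 m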